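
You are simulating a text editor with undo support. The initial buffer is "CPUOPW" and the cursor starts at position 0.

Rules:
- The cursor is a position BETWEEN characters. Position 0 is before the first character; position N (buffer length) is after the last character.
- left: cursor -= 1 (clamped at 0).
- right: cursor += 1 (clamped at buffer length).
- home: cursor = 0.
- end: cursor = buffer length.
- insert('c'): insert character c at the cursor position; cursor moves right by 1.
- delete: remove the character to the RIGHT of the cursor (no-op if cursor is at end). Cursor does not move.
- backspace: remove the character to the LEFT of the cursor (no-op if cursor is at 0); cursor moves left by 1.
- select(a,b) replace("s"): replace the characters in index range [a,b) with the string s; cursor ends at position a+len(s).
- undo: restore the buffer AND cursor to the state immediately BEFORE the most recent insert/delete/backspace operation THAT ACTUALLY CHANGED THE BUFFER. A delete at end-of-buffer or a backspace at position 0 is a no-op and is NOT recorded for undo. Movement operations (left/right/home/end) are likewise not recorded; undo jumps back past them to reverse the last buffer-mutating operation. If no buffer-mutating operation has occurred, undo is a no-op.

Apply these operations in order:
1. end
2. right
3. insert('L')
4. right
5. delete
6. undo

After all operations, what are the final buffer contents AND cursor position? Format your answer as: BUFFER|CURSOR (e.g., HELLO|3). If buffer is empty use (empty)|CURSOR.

Answer: CPUOPW|6

Derivation:
After op 1 (end): buf='CPUOPW' cursor=6
After op 2 (right): buf='CPUOPW' cursor=6
After op 3 (insert('L')): buf='CPUOPWL' cursor=7
After op 4 (right): buf='CPUOPWL' cursor=7
After op 5 (delete): buf='CPUOPWL' cursor=7
After op 6 (undo): buf='CPUOPW' cursor=6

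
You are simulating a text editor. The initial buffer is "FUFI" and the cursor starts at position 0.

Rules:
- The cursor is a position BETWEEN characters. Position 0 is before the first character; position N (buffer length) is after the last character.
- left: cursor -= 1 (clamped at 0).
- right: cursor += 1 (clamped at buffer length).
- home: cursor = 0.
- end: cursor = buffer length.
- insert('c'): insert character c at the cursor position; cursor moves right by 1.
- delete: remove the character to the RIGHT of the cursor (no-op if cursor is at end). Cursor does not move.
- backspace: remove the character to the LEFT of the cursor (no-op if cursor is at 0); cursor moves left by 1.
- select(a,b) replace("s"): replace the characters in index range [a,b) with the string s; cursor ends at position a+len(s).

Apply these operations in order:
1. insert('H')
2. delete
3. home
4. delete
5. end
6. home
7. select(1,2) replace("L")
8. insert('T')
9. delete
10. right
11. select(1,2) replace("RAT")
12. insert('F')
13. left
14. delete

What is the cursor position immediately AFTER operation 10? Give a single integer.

After op 1 (insert('H')): buf='HFUFI' cursor=1
After op 2 (delete): buf='HUFI' cursor=1
After op 3 (home): buf='HUFI' cursor=0
After op 4 (delete): buf='UFI' cursor=0
After op 5 (end): buf='UFI' cursor=3
After op 6 (home): buf='UFI' cursor=0
After op 7 (select(1,2) replace("L")): buf='ULI' cursor=2
After op 8 (insert('T')): buf='ULTI' cursor=3
After op 9 (delete): buf='ULT' cursor=3
After op 10 (right): buf='ULT' cursor=3

Answer: 3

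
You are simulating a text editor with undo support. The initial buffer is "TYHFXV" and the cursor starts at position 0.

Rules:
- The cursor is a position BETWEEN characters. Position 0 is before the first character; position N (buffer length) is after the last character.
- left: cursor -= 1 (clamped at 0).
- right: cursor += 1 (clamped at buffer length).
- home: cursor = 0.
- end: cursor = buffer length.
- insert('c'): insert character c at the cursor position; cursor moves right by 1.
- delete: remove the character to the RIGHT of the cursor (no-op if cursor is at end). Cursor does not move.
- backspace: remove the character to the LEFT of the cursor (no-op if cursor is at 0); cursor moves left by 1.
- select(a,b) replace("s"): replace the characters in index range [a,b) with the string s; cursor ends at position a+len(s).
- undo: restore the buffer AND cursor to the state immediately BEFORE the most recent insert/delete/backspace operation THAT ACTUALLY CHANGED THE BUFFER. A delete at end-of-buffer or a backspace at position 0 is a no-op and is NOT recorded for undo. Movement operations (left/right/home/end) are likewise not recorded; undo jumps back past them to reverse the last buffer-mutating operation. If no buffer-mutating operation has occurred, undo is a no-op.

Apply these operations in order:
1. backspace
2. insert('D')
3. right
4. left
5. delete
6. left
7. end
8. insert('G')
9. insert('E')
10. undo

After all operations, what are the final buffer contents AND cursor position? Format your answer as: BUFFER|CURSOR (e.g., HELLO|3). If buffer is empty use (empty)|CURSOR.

After op 1 (backspace): buf='TYHFXV' cursor=0
After op 2 (insert('D')): buf='DTYHFXV' cursor=1
After op 3 (right): buf='DTYHFXV' cursor=2
After op 4 (left): buf='DTYHFXV' cursor=1
After op 5 (delete): buf='DYHFXV' cursor=1
After op 6 (left): buf='DYHFXV' cursor=0
After op 7 (end): buf='DYHFXV' cursor=6
After op 8 (insert('G')): buf='DYHFXVG' cursor=7
After op 9 (insert('E')): buf='DYHFXVGE' cursor=8
After op 10 (undo): buf='DYHFXVG' cursor=7

Answer: DYHFXVG|7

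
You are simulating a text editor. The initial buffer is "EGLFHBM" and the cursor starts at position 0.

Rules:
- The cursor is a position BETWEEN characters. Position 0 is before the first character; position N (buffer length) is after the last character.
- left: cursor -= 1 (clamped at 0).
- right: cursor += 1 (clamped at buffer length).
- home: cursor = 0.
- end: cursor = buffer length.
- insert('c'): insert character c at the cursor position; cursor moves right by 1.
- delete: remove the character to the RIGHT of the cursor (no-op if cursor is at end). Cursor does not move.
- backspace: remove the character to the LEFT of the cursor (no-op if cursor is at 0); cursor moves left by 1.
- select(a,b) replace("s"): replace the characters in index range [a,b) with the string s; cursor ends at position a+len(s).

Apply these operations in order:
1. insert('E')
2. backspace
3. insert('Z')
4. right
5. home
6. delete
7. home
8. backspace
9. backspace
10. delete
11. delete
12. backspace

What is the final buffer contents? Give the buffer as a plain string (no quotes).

After op 1 (insert('E')): buf='EEGLFHBM' cursor=1
After op 2 (backspace): buf='EGLFHBM' cursor=0
After op 3 (insert('Z')): buf='ZEGLFHBM' cursor=1
After op 4 (right): buf='ZEGLFHBM' cursor=2
After op 5 (home): buf='ZEGLFHBM' cursor=0
After op 6 (delete): buf='EGLFHBM' cursor=0
After op 7 (home): buf='EGLFHBM' cursor=0
After op 8 (backspace): buf='EGLFHBM' cursor=0
After op 9 (backspace): buf='EGLFHBM' cursor=0
After op 10 (delete): buf='GLFHBM' cursor=0
After op 11 (delete): buf='LFHBM' cursor=0
After op 12 (backspace): buf='LFHBM' cursor=0

Answer: LFHBM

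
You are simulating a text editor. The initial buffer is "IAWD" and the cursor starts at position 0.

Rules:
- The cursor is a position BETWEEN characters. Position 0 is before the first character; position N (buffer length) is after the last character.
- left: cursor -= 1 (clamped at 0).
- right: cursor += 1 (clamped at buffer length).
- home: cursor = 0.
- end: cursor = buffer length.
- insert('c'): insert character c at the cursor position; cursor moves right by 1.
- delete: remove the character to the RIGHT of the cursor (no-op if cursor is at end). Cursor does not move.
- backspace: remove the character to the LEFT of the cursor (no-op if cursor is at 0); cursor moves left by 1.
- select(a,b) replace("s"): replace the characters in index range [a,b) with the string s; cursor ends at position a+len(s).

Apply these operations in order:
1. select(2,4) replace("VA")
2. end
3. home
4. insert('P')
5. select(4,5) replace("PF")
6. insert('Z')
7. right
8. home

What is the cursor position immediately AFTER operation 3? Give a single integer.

Answer: 0

Derivation:
After op 1 (select(2,4) replace("VA")): buf='IAVA' cursor=4
After op 2 (end): buf='IAVA' cursor=4
After op 3 (home): buf='IAVA' cursor=0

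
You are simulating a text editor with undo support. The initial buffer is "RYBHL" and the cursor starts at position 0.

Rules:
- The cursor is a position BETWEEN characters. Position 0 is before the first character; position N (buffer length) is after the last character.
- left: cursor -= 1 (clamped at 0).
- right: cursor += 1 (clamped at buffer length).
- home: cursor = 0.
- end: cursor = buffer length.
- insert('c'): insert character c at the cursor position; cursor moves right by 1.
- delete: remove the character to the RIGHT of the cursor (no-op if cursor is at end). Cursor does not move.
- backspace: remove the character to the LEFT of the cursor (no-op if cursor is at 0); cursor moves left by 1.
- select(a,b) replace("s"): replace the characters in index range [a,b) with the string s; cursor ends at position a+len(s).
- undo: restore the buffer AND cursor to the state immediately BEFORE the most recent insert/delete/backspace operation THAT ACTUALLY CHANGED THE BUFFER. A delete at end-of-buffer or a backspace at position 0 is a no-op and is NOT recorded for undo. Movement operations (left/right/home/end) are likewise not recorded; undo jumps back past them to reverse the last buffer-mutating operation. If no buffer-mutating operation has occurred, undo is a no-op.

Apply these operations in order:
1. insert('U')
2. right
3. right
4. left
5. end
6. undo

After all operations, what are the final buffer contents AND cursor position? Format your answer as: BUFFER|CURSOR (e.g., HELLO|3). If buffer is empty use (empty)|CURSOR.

Answer: RYBHL|0

Derivation:
After op 1 (insert('U')): buf='URYBHL' cursor=1
After op 2 (right): buf='URYBHL' cursor=2
After op 3 (right): buf='URYBHL' cursor=3
After op 4 (left): buf='URYBHL' cursor=2
After op 5 (end): buf='URYBHL' cursor=6
After op 6 (undo): buf='RYBHL' cursor=0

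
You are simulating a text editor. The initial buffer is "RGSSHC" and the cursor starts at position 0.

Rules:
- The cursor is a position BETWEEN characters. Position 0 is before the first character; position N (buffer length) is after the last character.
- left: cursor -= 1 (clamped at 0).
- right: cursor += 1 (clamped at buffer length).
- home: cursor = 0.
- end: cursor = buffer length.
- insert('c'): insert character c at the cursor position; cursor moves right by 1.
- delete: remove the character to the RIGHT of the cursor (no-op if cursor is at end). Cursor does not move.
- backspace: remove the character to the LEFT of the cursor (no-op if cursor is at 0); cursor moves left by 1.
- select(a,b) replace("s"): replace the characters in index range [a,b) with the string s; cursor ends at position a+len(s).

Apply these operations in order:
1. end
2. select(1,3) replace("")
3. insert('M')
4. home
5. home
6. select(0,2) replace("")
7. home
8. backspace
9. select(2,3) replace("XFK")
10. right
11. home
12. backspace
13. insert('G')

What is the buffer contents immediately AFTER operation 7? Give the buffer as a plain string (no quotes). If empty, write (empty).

Answer: SHC

Derivation:
After op 1 (end): buf='RGSSHC' cursor=6
After op 2 (select(1,3) replace("")): buf='RSHC' cursor=1
After op 3 (insert('M')): buf='RMSHC' cursor=2
After op 4 (home): buf='RMSHC' cursor=0
After op 5 (home): buf='RMSHC' cursor=0
After op 6 (select(0,2) replace("")): buf='SHC' cursor=0
After op 7 (home): buf='SHC' cursor=0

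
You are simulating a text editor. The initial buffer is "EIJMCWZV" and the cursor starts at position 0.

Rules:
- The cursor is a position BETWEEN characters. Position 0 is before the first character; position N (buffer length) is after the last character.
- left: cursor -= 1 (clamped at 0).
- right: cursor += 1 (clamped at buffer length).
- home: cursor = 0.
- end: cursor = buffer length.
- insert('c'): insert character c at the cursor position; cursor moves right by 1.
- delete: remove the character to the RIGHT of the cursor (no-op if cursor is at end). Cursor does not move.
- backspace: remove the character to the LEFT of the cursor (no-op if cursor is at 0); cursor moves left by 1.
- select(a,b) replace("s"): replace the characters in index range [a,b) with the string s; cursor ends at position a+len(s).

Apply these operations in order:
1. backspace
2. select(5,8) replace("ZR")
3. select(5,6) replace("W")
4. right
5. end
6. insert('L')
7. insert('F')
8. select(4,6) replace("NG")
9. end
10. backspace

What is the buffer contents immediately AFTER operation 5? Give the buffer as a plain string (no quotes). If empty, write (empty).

Answer: EIJMCWR

Derivation:
After op 1 (backspace): buf='EIJMCWZV' cursor=0
After op 2 (select(5,8) replace("ZR")): buf='EIJMCZR' cursor=7
After op 3 (select(5,6) replace("W")): buf='EIJMCWR' cursor=6
After op 4 (right): buf='EIJMCWR' cursor=7
After op 5 (end): buf='EIJMCWR' cursor=7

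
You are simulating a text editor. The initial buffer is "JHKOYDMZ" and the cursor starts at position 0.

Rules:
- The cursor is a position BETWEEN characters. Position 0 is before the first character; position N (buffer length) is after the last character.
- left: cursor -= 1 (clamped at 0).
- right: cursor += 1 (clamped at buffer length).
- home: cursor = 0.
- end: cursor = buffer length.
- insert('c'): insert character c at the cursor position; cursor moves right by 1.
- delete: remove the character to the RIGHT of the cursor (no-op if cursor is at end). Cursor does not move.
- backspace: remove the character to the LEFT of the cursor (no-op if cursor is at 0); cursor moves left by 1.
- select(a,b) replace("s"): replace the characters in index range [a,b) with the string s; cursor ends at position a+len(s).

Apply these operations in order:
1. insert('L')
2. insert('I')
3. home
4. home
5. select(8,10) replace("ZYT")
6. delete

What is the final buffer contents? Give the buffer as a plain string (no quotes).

After op 1 (insert('L')): buf='LJHKOYDMZ' cursor=1
After op 2 (insert('I')): buf='LIJHKOYDMZ' cursor=2
After op 3 (home): buf='LIJHKOYDMZ' cursor=0
After op 4 (home): buf='LIJHKOYDMZ' cursor=0
After op 5 (select(8,10) replace("ZYT")): buf='LIJHKOYDZYT' cursor=11
After op 6 (delete): buf='LIJHKOYDZYT' cursor=11

Answer: LIJHKOYDZYT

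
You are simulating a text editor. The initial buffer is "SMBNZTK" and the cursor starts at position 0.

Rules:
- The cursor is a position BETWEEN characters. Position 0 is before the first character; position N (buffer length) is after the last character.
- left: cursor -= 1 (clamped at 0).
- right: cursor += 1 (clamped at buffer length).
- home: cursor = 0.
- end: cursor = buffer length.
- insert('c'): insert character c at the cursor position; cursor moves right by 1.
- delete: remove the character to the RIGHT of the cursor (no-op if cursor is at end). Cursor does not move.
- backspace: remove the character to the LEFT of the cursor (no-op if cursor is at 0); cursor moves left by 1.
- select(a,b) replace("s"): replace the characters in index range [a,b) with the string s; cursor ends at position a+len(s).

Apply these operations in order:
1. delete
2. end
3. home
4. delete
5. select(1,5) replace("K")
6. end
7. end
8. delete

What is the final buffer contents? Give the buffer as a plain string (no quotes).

Answer: BK

Derivation:
After op 1 (delete): buf='MBNZTK' cursor=0
After op 2 (end): buf='MBNZTK' cursor=6
After op 3 (home): buf='MBNZTK' cursor=0
After op 4 (delete): buf='BNZTK' cursor=0
After op 5 (select(1,5) replace("K")): buf='BK' cursor=2
After op 6 (end): buf='BK' cursor=2
After op 7 (end): buf='BK' cursor=2
After op 8 (delete): buf='BK' cursor=2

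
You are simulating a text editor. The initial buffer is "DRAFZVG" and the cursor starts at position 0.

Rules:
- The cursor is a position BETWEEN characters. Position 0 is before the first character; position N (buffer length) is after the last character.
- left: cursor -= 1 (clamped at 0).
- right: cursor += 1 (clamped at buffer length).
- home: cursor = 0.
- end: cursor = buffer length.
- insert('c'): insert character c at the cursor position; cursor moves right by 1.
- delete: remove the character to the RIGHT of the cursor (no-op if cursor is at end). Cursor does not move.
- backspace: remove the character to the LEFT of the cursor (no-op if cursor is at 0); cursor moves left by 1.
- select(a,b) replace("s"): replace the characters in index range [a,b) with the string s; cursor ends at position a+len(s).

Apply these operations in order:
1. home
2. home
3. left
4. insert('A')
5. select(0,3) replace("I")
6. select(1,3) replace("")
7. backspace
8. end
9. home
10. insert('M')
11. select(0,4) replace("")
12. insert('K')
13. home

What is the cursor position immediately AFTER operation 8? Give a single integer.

Answer: 3

Derivation:
After op 1 (home): buf='DRAFZVG' cursor=0
After op 2 (home): buf='DRAFZVG' cursor=0
After op 3 (left): buf='DRAFZVG' cursor=0
After op 4 (insert('A')): buf='ADRAFZVG' cursor=1
After op 5 (select(0,3) replace("I")): buf='IAFZVG' cursor=1
After op 6 (select(1,3) replace("")): buf='IZVG' cursor=1
After op 7 (backspace): buf='ZVG' cursor=0
After op 8 (end): buf='ZVG' cursor=3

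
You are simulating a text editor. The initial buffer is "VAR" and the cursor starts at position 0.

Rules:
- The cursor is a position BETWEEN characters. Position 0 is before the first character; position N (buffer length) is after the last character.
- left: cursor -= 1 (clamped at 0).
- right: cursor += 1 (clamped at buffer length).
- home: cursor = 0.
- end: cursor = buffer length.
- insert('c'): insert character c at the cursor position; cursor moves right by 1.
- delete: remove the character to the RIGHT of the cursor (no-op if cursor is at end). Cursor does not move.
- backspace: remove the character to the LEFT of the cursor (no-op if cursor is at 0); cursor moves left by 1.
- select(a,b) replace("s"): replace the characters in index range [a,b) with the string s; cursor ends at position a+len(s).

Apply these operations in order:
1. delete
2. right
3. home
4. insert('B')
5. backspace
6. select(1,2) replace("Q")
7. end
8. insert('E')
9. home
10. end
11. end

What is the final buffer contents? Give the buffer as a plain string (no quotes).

Answer: AQE

Derivation:
After op 1 (delete): buf='AR' cursor=0
After op 2 (right): buf='AR' cursor=1
After op 3 (home): buf='AR' cursor=0
After op 4 (insert('B')): buf='BAR' cursor=1
After op 5 (backspace): buf='AR' cursor=0
After op 6 (select(1,2) replace("Q")): buf='AQ' cursor=2
After op 7 (end): buf='AQ' cursor=2
After op 8 (insert('E')): buf='AQE' cursor=3
After op 9 (home): buf='AQE' cursor=0
After op 10 (end): buf='AQE' cursor=3
After op 11 (end): buf='AQE' cursor=3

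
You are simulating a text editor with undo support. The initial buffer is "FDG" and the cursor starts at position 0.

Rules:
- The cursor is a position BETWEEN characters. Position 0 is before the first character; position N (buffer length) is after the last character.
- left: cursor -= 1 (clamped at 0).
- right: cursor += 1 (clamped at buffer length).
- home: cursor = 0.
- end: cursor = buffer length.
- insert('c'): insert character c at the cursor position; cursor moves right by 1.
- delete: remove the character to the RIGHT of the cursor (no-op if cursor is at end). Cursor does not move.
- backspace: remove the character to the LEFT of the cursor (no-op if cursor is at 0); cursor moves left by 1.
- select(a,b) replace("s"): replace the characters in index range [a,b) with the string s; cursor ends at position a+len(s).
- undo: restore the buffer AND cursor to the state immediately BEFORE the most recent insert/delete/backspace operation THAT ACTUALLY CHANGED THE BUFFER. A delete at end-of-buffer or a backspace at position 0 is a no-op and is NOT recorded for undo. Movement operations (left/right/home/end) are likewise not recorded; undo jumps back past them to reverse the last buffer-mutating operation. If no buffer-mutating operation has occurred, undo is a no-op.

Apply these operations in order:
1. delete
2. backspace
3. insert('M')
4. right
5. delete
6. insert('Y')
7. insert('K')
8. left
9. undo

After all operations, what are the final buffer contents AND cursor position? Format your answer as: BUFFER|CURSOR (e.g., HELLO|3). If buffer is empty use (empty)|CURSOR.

Answer: MDY|3

Derivation:
After op 1 (delete): buf='DG' cursor=0
After op 2 (backspace): buf='DG' cursor=0
After op 3 (insert('M')): buf='MDG' cursor=1
After op 4 (right): buf='MDG' cursor=2
After op 5 (delete): buf='MD' cursor=2
After op 6 (insert('Y')): buf='MDY' cursor=3
After op 7 (insert('K')): buf='MDYK' cursor=4
After op 8 (left): buf='MDYK' cursor=3
After op 9 (undo): buf='MDY' cursor=3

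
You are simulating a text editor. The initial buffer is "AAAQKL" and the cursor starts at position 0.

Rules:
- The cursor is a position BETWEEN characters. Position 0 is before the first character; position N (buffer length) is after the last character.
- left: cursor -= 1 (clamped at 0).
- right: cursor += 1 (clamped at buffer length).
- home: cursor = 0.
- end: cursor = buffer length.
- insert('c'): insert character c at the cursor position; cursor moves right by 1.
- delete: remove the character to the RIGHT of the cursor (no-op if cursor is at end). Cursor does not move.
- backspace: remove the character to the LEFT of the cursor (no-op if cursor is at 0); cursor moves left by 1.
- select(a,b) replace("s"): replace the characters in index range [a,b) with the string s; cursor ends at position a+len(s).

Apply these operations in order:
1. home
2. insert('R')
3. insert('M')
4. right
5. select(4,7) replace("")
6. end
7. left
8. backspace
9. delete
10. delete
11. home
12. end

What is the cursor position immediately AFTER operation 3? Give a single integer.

Answer: 2

Derivation:
After op 1 (home): buf='AAAQKL' cursor=0
After op 2 (insert('R')): buf='RAAAQKL' cursor=1
After op 3 (insert('M')): buf='RMAAAQKL' cursor=2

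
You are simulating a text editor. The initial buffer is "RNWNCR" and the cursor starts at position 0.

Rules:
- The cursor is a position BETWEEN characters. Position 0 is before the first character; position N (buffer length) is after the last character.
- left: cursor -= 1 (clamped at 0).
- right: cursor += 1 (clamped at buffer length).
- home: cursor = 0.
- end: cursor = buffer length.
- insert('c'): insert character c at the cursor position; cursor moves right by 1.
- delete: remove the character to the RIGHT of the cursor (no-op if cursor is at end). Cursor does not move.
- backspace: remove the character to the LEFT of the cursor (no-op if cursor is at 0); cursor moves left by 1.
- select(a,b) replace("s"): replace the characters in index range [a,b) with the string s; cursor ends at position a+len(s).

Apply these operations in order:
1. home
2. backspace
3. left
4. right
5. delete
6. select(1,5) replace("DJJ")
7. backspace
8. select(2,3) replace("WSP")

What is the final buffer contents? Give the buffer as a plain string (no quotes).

After op 1 (home): buf='RNWNCR' cursor=0
After op 2 (backspace): buf='RNWNCR' cursor=0
After op 3 (left): buf='RNWNCR' cursor=0
After op 4 (right): buf='RNWNCR' cursor=1
After op 5 (delete): buf='RWNCR' cursor=1
After op 6 (select(1,5) replace("DJJ")): buf='RDJJ' cursor=4
After op 7 (backspace): buf='RDJ' cursor=3
After op 8 (select(2,3) replace("WSP")): buf='RDWSP' cursor=5

Answer: RDWSP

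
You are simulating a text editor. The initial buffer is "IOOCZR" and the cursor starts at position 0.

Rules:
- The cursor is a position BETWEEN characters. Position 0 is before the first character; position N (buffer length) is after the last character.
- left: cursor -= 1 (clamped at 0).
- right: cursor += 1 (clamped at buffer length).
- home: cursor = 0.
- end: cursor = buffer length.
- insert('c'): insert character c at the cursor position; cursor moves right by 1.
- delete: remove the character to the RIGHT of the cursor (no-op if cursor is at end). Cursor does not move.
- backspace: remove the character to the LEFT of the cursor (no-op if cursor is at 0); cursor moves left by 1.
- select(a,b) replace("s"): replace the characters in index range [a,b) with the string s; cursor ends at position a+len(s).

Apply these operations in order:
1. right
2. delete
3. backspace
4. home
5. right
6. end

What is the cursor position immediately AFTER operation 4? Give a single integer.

Answer: 0

Derivation:
After op 1 (right): buf='IOOCZR' cursor=1
After op 2 (delete): buf='IOCZR' cursor=1
After op 3 (backspace): buf='OCZR' cursor=0
After op 4 (home): buf='OCZR' cursor=0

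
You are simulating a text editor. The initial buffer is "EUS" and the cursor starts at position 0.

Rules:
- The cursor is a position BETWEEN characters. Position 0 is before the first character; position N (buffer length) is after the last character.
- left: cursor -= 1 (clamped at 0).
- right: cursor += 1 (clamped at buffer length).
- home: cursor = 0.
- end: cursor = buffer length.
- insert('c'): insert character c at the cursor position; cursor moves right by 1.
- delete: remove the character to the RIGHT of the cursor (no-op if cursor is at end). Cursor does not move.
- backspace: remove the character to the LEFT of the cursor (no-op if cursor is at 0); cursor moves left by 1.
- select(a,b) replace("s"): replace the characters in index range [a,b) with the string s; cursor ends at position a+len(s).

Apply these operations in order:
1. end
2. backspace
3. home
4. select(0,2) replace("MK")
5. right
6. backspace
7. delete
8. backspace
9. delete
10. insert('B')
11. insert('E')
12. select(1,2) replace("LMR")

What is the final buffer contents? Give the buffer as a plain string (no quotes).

Answer: BLMR

Derivation:
After op 1 (end): buf='EUS' cursor=3
After op 2 (backspace): buf='EU' cursor=2
After op 3 (home): buf='EU' cursor=0
After op 4 (select(0,2) replace("MK")): buf='MK' cursor=2
After op 5 (right): buf='MK' cursor=2
After op 6 (backspace): buf='M' cursor=1
After op 7 (delete): buf='M' cursor=1
After op 8 (backspace): buf='(empty)' cursor=0
After op 9 (delete): buf='(empty)' cursor=0
After op 10 (insert('B')): buf='B' cursor=1
After op 11 (insert('E')): buf='BE' cursor=2
After op 12 (select(1,2) replace("LMR")): buf='BLMR' cursor=4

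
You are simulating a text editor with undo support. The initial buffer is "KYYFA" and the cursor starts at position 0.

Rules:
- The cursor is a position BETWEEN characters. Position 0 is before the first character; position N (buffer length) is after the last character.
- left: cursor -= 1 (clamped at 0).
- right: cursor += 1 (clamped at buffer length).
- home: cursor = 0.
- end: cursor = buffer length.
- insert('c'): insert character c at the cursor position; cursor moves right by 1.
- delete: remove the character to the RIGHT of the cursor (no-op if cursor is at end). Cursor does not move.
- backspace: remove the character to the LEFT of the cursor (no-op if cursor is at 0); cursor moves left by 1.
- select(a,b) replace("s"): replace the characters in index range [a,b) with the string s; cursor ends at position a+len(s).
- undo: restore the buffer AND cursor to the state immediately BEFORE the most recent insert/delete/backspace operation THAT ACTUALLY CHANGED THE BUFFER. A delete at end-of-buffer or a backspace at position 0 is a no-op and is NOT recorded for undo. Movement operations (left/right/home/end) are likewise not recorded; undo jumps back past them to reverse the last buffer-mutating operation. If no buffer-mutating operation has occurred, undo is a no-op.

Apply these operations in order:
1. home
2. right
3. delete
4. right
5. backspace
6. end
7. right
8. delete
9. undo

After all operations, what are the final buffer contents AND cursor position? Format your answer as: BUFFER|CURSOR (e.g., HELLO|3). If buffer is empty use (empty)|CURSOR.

Answer: KYFA|2

Derivation:
After op 1 (home): buf='KYYFA' cursor=0
After op 2 (right): buf='KYYFA' cursor=1
After op 3 (delete): buf='KYFA' cursor=1
After op 4 (right): buf='KYFA' cursor=2
After op 5 (backspace): buf='KFA' cursor=1
After op 6 (end): buf='KFA' cursor=3
After op 7 (right): buf='KFA' cursor=3
After op 8 (delete): buf='KFA' cursor=3
After op 9 (undo): buf='KYFA' cursor=2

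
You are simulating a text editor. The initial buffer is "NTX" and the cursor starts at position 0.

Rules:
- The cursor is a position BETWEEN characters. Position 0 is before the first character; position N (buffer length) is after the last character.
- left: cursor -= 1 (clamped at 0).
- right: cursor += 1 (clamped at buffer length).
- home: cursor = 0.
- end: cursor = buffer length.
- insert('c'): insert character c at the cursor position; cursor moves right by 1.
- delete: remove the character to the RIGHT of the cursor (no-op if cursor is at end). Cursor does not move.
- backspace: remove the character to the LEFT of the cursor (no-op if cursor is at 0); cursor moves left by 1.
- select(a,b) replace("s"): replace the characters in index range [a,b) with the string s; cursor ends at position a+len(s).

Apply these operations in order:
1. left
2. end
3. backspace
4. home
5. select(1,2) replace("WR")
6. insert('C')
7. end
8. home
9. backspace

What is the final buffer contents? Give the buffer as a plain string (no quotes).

Answer: NWRC

Derivation:
After op 1 (left): buf='NTX' cursor=0
After op 2 (end): buf='NTX' cursor=3
After op 3 (backspace): buf='NT' cursor=2
After op 4 (home): buf='NT' cursor=0
After op 5 (select(1,2) replace("WR")): buf='NWR' cursor=3
After op 6 (insert('C')): buf='NWRC' cursor=4
After op 7 (end): buf='NWRC' cursor=4
After op 8 (home): buf='NWRC' cursor=0
After op 9 (backspace): buf='NWRC' cursor=0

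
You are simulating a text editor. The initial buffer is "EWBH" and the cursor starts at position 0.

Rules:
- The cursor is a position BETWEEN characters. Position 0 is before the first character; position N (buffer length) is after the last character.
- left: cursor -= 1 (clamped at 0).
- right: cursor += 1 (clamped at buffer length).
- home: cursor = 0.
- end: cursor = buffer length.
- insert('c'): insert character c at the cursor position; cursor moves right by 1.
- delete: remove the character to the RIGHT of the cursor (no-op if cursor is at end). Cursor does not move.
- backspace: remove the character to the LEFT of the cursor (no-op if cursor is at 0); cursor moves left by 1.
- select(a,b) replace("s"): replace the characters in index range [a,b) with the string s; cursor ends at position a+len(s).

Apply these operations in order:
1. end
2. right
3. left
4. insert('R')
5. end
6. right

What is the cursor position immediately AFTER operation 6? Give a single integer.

Answer: 5

Derivation:
After op 1 (end): buf='EWBH' cursor=4
After op 2 (right): buf='EWBH' cursor=4
After op 3 (left): buf='EWBH' cursor=3
After op 4 (insert('R')): buf='EWBRH' cursor=4
After op 5 (end): buf='EWBRH' cursor=5
After op 6 (right): buf='EWBRH' cursor=5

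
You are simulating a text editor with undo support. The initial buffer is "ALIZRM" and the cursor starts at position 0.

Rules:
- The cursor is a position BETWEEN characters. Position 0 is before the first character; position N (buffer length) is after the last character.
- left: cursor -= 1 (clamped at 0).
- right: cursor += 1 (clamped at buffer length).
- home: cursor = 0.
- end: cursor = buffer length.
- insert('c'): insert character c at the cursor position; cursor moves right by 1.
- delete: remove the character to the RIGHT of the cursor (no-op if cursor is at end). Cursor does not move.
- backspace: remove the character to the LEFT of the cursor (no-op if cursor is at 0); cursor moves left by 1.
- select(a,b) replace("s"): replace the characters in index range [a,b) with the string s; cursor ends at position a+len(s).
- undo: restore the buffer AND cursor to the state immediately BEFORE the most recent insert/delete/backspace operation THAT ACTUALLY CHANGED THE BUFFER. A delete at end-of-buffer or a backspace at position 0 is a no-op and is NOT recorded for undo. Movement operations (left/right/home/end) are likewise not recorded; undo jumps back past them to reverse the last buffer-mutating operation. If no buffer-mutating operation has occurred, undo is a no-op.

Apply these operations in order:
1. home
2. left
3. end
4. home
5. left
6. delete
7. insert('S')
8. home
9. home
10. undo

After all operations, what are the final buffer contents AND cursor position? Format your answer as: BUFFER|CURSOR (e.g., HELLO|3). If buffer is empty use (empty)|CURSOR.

After op 1 (home): buf='ALIZRM' cursor=0
After op 2 (left): buf='ALIZRM' cursor=0
After op 3 (end): buf='ALIZRM' cursor=6
After op 4 (home): buf='ALIZRM' cursor=0
After op 5 (left): buf='ALIZRM' cursor=0
After op 6 (delete): buf='LIZRM' cursor=0
After op 7 (insert('S')): buf='SLIZRM' cursor=1
After op 8 (home): buf='SLIZRM' cursor=0
After op 9 (home): buf='SLIZRM' cursor=0
After op 10 (undo): buf='LIZRM' cursor=0

Answer: LIZRM|0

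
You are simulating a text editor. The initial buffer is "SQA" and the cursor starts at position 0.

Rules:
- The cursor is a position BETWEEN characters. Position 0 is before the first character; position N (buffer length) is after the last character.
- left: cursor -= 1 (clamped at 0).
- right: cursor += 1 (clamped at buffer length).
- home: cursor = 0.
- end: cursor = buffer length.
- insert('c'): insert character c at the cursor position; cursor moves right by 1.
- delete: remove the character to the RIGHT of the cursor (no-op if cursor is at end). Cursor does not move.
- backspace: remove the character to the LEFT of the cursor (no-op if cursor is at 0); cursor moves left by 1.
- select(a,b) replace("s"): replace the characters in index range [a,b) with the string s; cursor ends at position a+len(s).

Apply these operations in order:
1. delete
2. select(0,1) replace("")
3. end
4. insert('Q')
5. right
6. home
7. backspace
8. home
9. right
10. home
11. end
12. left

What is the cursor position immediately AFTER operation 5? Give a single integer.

After op 1 (delete): buf='QA' cursor=0
After op 2 (select(0,1) replace("")): buf='A' cursor=0
After op 3 (end): buf='A' cursor=1
After op 4 (insert('Q')): buf='AQ' cursor=2
After op 5 (right): buf='AQ' cursor=2

Answer: 2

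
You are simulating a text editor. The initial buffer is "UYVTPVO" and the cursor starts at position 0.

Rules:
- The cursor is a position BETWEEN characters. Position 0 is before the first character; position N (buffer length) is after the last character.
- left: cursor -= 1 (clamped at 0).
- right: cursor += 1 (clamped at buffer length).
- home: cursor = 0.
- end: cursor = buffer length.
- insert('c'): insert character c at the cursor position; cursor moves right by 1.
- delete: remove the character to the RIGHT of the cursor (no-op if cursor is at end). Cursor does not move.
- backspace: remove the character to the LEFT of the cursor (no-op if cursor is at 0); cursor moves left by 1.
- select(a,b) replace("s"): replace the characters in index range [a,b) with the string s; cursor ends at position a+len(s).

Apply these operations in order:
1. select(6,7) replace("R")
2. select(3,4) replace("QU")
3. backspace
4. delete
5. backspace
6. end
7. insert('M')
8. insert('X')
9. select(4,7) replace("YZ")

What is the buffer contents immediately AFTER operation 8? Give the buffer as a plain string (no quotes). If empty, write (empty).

After op 1 (select(6,7) replace("R")): buf='UYVTPVR' cursor=7
After op 2 (select(3,4) replace("QU")): buf='UYVQUPVR' cursor=5
After op 3 (backspace): buf='UYVQPVR' cursor=4
After op 4 (delete): buf='UYVQVR' cursor=4
After op 5 (backspace): buf='UYVVR' cursor=3
After op 6 (end): buf='UYVVR' cursor=5
After op 7 (insert('M')): buf='UYVVRM' cursor=6
After op 8 (insert('X')): buf='UYVVRMX' cursor=7

Answer: UYVVRMX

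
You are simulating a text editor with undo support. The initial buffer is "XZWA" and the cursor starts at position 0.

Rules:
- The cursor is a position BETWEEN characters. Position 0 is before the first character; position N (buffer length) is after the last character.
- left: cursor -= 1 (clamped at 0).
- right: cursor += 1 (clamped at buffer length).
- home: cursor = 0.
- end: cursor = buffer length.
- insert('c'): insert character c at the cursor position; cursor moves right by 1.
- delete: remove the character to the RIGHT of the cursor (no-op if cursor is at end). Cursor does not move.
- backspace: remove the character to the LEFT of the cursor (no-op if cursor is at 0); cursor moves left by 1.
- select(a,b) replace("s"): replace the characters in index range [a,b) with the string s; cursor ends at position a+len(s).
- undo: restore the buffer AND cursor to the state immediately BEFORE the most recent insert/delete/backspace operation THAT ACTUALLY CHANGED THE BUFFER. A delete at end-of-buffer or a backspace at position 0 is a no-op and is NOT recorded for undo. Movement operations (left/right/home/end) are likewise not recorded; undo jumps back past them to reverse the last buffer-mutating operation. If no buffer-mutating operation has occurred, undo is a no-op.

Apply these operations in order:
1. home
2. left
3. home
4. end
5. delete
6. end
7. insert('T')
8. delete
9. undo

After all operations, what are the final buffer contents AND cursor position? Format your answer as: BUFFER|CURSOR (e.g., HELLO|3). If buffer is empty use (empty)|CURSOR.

After op 1 (home): buf='XZWA' cursor=0
After op 2 (left): buf='XZWA' cursor=0
After op 3 (home): buf='XZWA' cursor=0
After op 4 (end): buf='XZWA' cursor=4
After op 5 (delete): buf='XZWA' cursor=4
After op 6 (end): buf='XZWA' cursor=4
After op 7 (insert('T')): buf='XZWAT' cursor=5
After op 8 (delete): buf='XZWAT' cursor=5
After op 9 (undo): buf='XZWA' cursor=4

Answer: XZWA|4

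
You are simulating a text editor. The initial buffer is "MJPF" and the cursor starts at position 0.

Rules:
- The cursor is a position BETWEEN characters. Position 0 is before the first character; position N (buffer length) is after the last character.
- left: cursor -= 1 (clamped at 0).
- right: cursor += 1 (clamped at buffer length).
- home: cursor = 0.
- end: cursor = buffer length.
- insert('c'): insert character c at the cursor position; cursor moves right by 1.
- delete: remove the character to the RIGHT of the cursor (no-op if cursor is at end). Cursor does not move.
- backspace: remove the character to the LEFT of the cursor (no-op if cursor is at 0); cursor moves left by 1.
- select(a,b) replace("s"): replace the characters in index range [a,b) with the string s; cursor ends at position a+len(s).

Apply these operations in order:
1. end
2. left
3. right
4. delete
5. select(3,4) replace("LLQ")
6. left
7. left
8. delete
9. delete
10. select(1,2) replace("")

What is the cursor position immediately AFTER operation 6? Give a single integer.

After op 1 (end): buf='MJPF' cursor=4
After op 2 (left): buf='MJPF' cursor=3
After op 3 (right): buf='MJPF' cursor=4
After op 4 (delete): buf='MJPF' cursor=4
After op 5 (select(3,4) replace("LLQ")): buf='MJPLLQ' cursor=6
After op 6 (left): buf='MJPLLQ' cursor=5

Answer: 5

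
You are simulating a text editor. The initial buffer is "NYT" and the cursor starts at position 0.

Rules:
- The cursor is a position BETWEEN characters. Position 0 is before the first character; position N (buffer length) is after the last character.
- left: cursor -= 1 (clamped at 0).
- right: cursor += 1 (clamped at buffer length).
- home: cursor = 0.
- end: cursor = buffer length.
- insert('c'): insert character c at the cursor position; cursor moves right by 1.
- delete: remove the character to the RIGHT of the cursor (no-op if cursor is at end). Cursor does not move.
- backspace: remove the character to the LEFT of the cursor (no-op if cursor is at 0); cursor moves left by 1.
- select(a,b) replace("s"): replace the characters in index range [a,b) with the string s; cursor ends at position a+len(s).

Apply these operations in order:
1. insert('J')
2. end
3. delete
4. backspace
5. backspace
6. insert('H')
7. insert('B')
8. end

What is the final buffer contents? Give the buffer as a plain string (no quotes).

Answer: JNHB

Derivation:
After op 1 (insert('J')): buf='JNYT' cursor=1
After op 2 (end): buf='JNYT' cursor=4
After op 3 (delete): buf='JNYT' cursor=4
After op 4 (backspace): buf='JNY' cursor=3
After op 5 (backspace): buf='JN' cursor=2
After op 6 (insert('H')): buf='JNH' cursor=3
After op 7 (insert('B')): buf='JNHB' cursor=4
After op 8 (end): buf='JNHB' cursor=4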